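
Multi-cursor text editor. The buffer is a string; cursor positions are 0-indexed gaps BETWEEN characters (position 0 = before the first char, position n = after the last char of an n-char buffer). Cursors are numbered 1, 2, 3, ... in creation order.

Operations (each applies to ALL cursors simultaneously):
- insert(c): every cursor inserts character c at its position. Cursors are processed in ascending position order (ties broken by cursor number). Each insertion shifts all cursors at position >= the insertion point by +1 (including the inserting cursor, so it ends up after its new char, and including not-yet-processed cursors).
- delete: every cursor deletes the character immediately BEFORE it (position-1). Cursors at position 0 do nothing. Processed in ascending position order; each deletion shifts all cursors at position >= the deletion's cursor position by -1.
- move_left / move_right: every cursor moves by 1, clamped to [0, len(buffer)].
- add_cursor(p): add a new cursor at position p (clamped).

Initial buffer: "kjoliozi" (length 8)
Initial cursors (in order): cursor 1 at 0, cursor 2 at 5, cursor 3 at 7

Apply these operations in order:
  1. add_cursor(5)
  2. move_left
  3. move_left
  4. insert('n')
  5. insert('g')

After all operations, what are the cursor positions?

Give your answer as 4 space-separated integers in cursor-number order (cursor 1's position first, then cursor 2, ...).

After op 1 (add_cursor(5)): buffer="kjoliozi" (len 8), cursors c1@0 c2@5 c4@5 c3@7, authorship ........
After op 2 (move_left): buffer="kjoliozi" (len 8), cursors c1@0 c2@4 c4@4 c3@6, authorship ........
After op 3 (move_left): buffer="kjoliozi" (len 8), cursors c1@0 c2@3 c4@3 c3@5, authorship ........
After op 4 (insert('n')): buffer="nkjonnlinozi" (len 12), cursors c1@1 c2@6 c4@6 c3@9, authorship 1...24..3...
After op 5 (insert('g')): buffer="ngkjonngglingozi" (len 16), cursors c1@2 c2@9 c4@9 c3@13, authorship 11...2424..33...

Answer: 2 9 13 9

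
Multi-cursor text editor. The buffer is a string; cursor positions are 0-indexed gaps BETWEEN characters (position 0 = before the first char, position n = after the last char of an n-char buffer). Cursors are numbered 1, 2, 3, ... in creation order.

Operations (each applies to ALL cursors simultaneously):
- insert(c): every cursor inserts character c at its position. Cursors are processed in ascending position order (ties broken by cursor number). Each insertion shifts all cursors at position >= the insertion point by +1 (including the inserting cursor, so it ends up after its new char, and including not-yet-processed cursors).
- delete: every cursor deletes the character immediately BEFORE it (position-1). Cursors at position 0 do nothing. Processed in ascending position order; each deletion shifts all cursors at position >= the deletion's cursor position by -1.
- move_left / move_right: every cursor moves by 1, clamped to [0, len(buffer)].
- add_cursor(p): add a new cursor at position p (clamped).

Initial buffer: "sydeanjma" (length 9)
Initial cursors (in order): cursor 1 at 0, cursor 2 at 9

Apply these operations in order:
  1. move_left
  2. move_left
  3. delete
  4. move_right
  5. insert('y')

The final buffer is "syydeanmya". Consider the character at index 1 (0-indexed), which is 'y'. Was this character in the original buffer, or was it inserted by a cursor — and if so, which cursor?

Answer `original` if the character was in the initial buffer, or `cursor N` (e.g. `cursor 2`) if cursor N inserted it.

After op 1 (move_left): buffer="sydeanjma" (len 9), cursors c1@0 c2@8, authorship .........
After op 2 (move_left): buffer="sydeanjma" (len 9), cursors c1@0 c2@7, authorship .........
After op 3 (delete): buffer="sydeanma" (len 8), cursors c1@0 c2@6, authorship ........
After op 4 (move_right): buffer="sydeanma" (len 8), cursors c1@1 c2@7, authorship ........
After op 5 (insert('y')): buffer="syydeanmya" (len 10), cursors c1@2 c2@9, authorship .1......2.
Authorship (.=original, N=cursor N): . 1 . . . . . . 2 .
Index 1: author = 1

Answer: cursor 1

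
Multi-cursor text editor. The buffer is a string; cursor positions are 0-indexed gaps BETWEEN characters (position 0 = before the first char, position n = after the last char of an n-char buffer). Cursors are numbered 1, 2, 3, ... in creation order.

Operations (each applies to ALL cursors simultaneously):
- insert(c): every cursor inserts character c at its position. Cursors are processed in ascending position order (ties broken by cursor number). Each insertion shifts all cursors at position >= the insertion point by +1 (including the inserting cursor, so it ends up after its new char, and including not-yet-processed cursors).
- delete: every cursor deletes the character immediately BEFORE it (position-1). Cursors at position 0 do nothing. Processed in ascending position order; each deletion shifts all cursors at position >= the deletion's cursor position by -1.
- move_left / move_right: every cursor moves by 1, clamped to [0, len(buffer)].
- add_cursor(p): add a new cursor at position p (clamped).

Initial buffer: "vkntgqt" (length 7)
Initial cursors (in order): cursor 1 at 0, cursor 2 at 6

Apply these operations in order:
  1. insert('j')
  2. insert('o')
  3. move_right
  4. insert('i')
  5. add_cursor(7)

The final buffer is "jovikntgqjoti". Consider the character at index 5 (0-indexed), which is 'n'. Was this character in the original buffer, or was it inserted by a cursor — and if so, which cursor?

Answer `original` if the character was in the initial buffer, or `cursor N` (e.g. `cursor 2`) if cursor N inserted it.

Answer: original

Derivation:
After op 1 (insert('j')): buffer="jvkntgqjt" (len 9), cursors c1@1 c2@8, authorship 1......2.
After op 2 (insert('o')): buffer="jovkntgqjot" (len 11), cursors c1@2 c2@10, authorship 11......22.
After op 3 (move_right): buffer="jovkntgqjot" (len 11), cursors c1@3 c2@11, authorship 11......22.
After op 4 (insert('i')): buffer="jovikntgqjoti" (len 13), cursors c1@4 c2@13, authorship 11.1.....22.2
After op 5 (add_cursor(7)): buffer="jovikntgqjoti" (len 13), cursors c1@4 c3@7 c2@13, authorship 11.1.....22.2
Authorship (.=original, N=cursor N): 1 1 . 1 . . . . . 2 2 . 2
Index 5: author = original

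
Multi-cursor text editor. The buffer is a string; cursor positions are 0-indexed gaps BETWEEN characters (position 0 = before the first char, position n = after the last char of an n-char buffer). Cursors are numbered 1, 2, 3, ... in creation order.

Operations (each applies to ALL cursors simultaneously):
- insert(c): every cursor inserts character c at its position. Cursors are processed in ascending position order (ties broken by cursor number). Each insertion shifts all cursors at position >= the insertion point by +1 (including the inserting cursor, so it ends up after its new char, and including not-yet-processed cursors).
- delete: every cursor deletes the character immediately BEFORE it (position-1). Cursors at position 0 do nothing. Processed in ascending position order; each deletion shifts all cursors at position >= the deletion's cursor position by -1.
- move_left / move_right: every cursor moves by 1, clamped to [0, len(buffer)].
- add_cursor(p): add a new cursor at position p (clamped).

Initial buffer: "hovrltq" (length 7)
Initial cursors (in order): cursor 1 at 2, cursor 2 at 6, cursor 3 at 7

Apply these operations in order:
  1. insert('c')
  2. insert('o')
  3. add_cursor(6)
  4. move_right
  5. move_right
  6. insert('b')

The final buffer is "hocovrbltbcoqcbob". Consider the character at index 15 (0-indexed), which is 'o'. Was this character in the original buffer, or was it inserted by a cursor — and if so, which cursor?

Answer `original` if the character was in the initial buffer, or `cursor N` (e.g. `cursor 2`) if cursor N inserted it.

After op 1 (insert('c')): buffer="hocvrltcqc" (len 10), cursors c1@3 c2@8 c3@10, authorship ..1....2.3
After op 2 (insert('o')): buffer="hocovrltcoqco" (len 13), cursors c1@4 c2@10 c3@13, authorship ..11....22.33
After op 3 (add_cursor(6)): buffer="hocovrltcoqco" (len 13), cursors c1@4 c4@6 c2@10 c3@13, authorship ..11....22.33
After op 4 (move_right): buffer="hocovrltcoqco" (len 13), cursors c1@5 c4@7 c2@11 c3@13, authorship ..11....22.33
After op 5 (move_right): buffer="hocovrltcoqco" (len 13), cursors c1@6 c4@8 c2@12 c3@13, authorship ..11....22.33
After op 6 (insert('b')): buffer="hocovrbltbcoqcbob" (len 17), cursors c1@7 c4@10 c2@15 c3@17, authorship ..11..1..422.3233
Authorship (.=original, N=cursor N): . . 1 1 . . 1 . . 4 2 2 . 3 2 3 3
Index 15: author = 3

Answer: cursor 3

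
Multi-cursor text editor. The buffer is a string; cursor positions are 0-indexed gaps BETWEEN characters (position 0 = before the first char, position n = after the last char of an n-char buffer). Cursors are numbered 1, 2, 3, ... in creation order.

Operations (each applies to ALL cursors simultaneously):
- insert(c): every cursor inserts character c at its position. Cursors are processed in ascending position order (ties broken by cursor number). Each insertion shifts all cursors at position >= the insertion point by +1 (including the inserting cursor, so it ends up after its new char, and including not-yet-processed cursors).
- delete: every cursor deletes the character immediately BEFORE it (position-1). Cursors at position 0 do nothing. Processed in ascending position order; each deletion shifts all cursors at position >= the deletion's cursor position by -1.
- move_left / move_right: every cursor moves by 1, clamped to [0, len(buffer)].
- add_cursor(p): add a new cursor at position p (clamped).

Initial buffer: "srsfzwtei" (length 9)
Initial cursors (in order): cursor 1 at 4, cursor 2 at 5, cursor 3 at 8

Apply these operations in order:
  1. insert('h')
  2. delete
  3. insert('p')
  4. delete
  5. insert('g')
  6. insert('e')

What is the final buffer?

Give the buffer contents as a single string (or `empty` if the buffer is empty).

Answer: srsfgezgewtegei

Derivation:
After op 1 (insert('h')): buffer="srsfhzhwtehi" (len 12), cursors c1@5 c2@7 c3@11, authorship ....1.2...3.
After op 2 (delete): buffer="srsfzwtei" (len 9), cursors c1@4 c2@5 c3@8, authorship .........
After op 3 (insert('p')): buffer="srsfpzpwtepi" (len 12), cursors c1@5 c2@7 c3@11, authorship ....1.2...3.
After op 4 (delete): buffer="srsfzwtei" (len 9), cursors c1@4 c2@5 c3@8, authorship .........
After op 5 (insert('g')): buffer="srsfgzgwtegi" (len 12), cursors c1@5 c2@7 c3@11, authorship ....1.2...3.
After op 6 (insert('e')): buffer="srsfgezgewtegei" (len 15), cursors c1@6 c2@9 c3@14, authorship ....11.22...33.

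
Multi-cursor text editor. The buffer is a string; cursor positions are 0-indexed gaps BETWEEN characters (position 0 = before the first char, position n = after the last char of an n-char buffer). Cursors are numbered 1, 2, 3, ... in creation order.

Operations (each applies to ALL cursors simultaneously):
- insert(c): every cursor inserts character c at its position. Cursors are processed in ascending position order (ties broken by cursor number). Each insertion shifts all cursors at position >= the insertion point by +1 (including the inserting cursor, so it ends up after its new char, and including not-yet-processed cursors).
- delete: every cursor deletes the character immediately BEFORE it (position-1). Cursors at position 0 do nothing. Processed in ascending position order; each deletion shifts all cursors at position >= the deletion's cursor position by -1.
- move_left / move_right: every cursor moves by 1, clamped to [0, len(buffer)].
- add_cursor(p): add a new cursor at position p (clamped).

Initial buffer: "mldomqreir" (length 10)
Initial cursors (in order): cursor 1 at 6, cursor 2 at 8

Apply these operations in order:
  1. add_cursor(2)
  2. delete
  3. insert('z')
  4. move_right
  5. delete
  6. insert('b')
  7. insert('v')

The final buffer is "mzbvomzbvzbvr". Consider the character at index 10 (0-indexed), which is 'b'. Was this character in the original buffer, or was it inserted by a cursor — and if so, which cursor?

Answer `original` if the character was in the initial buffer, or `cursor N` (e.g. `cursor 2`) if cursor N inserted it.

After op 1 (add_cursor(2)): buffer="mldomqreir" (len 10), cursors c3@2 c1@6 c2@8, authorship ..........
After op 2 (delete): buffer="mdomrir" (len 7), cursors c3@1 c1@4 c2@5, authorship .......
After op 3 (insert('z')): buffer="mzdomzrzir" (len 10), cursors c3@2 c1@6 c2@8, authorship .3...1.2..
After op 4 (move_right): buffer="mzdomzrzir" (len 10), cursors c3@3 c1@7 c2@9, authorship .3...1.2..
After op 5 (delete): buffer="mzomzzr" (len 7), cursors c3@2 c1@5 c2@6, authorship .3..12.
After op 6 (insert('b')): buffer="mzbomzbzbr" (len 10), cursors c3@3 c1@7 c2@9, authorship .33..1122.
After op 7 (insert('v')): buffer="mzbvomzbvzbvr" (len 13), cursors c3@4 c1@9 c2@12, authorship .333..111222.
Authorship (.=original, N=cursor N): . 3 3 3 . . 1 1 1 2 2 2 .
Index 10: author = 2

Answer: cursor 2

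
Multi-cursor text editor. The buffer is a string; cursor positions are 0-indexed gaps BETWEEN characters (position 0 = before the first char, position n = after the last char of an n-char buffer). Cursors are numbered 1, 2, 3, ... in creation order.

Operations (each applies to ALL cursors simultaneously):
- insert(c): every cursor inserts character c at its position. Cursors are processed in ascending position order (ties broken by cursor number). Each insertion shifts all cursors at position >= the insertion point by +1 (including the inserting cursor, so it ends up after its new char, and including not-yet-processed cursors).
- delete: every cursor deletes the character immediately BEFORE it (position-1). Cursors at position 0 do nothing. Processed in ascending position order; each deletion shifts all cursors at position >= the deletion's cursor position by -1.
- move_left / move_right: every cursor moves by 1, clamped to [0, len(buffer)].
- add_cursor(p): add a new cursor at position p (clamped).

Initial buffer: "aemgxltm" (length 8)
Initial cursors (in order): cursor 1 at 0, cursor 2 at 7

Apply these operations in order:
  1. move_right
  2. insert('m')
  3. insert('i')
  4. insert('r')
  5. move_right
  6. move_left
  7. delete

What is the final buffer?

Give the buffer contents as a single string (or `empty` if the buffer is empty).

Answer: amiemgxltmmr

Derivation:
After op 1 (move_right): buffer="aemgxltm" (len 8), cursors c1@1 c2@8, authorship ........
After op 2 (insert('m')): buffer="amemgxltmm" (len 10), cursors c1@2 c2@10, authorship .1.......2
After op 3 (insert('i')): buffer="amiemgxltmmi" (len 12), cursors c1@3 c2@12, authorship .11.......22
After op 4 (insert('r')): buffer="amiremgxltmmir" (len 14), cursors c1@4 c2@14, authorship .111.......222
After op 5 (move_right): buffer="amiremgxltmmir" (len 14), cursors c1@5 c2@14, authorship .111.......222
After op 6 (move_left): buffer="amiremgxltmmir" (len 14), cursors c1@4 c2@13, authorship .111.......222
After op 7 (delete): buffer="amiemgxltmmr" (len 12), cursors c1@3 c2@11, authorship .11.......22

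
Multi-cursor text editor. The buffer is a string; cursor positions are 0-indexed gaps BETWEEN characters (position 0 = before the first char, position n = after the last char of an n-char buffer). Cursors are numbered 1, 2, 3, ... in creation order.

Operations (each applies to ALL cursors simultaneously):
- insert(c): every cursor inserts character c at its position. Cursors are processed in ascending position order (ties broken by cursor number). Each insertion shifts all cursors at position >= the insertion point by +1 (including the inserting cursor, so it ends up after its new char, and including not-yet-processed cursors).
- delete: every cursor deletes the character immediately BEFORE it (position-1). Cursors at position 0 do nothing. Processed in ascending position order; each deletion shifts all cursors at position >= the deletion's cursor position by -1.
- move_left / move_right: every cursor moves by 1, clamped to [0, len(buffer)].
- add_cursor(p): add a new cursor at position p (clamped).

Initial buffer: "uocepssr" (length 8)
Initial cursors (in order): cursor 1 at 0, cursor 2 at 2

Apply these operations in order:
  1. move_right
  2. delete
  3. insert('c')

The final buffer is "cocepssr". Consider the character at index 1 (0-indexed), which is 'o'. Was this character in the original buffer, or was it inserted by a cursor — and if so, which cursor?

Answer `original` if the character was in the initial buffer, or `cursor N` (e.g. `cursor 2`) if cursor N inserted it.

Answer: original

Derivation:
After op 1 (move_right): buffer="uocepssr" (len 8), cursors c1@1 c2@3, authorship ........
After op 2 (delete): buffer="oepssr" (len 6), cursors c1@0 c2@1, authorship ......
After op 3 (insert('c')): buffer="cocepssr" (len 8), cursors c1@1 c2@3, authorship 1.2.....
Authorship (.=original, N=cursor N): 1 . 2 . . . . .
Index 1: author = original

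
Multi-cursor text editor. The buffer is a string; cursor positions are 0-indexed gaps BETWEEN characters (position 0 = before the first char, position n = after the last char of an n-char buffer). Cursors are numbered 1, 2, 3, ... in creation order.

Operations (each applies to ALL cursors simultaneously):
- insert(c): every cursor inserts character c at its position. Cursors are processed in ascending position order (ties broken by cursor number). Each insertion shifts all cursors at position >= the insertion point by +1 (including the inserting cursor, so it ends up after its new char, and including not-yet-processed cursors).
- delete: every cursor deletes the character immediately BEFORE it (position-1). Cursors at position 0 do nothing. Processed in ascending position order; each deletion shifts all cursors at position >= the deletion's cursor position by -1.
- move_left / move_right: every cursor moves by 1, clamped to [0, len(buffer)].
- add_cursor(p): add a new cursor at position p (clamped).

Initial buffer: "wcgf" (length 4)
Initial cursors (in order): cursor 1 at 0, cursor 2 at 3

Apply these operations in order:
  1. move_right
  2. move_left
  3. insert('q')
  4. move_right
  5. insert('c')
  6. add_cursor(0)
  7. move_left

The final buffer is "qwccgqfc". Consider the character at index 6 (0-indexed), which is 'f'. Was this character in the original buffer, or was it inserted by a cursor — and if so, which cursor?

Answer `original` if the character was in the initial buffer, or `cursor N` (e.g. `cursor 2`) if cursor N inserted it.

After op 1 (move_right): buffer="wcgf" (len 4), cursors c1@1 c2@4, authorship ....
After op 2 (move_left): buffer="wcgf" (len 4), cursors c1@0 c2@3, authorship ....
After op 3 (insert('q')): buffer="qwcgqf" (len 6), cursors c1@1 c2@5, authorship 1...2.
After op 4 (move_right): buffer="qwcgqf" (len 6), cursors c1@2 c2@6, authorship 1...2.
After op 5 (insert('c')): buffer="qwccgqfc" (len 8), cursors c1@3 c2@8, authorship 1.1..2.2
After op 6 (add_cursor(0)): buffer="qwccgqfc" (len 8), cursors c3@0 c1@3 c2@8, authorship 1.1..2.2
After op 7 (move_left): buffer="qwccgqfc" (len 8), cursors c3@0 c1@2 c2@7, authorship 1.1..2.2
Authorship (.=original, N=cursor N): 1 . 1 . . 2 . 2
Index 6: author = original

Answer: original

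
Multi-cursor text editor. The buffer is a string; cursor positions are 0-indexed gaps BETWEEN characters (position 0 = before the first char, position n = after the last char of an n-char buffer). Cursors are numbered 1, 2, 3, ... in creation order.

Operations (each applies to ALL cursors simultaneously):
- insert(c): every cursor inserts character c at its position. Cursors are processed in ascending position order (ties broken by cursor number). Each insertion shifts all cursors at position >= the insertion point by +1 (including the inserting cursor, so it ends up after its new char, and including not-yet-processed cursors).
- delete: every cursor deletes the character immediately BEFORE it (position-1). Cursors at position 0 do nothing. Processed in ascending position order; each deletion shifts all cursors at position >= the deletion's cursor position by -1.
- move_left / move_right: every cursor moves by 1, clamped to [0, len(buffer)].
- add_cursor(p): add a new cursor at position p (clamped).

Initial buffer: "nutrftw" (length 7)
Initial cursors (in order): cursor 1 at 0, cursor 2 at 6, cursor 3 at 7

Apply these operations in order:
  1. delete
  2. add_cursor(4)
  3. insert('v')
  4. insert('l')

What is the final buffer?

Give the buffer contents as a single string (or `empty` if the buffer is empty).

Answer: vlnutrvlfvvll

Derivation:
After op 1 (delete): buffer="nutrf" (len 5), cursors c1@0 c2@5 c3@5, authorship .....
After op 2 (add_cursor(4)): buffer="nutrf" (len 5), cursors c1@0 c4@4 c2@5 c3@5, authorship .....
After op 3 (insert('v')): buffer="vnutrvfvv" (len 9), cursors c1@1 c4@6 c2@9 c3@9, authorship 1....4.23
After op 4 (insert('l')): buffer="vlnutrvlfvvll" (len 13), cursors c1@2 c4@8 c2@13 c3@13, authorship 11....44.2323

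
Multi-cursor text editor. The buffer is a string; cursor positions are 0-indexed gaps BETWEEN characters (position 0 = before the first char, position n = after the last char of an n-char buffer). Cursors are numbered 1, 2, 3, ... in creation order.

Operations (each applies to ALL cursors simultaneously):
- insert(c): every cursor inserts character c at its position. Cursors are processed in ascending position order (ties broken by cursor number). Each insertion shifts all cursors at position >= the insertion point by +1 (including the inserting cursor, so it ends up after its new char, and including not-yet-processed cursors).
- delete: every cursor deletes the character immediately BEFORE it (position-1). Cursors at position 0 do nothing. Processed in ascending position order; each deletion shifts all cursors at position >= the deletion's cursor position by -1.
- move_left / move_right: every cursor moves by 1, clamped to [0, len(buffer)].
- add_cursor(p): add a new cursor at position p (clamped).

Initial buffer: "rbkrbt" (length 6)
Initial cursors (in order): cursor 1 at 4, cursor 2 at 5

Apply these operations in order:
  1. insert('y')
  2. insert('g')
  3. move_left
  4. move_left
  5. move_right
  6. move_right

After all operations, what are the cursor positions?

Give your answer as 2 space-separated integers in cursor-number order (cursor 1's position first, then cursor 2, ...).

After op 1 (insert('y')): buffer="rbkrybyt" (len 8), cursors c1@5 c2@7, authorship ....1.2.
After op 2 (insert('g')): buffer="rbkrygbygt" (len 10), cursors c1@6 c2@9, authorship ....11.22.
After op 3 (move_left): buffer="rbkrygbygt" (len 10), cursors c1@5 c2@8, authorship ....11.22.
After op 4 (move_left): buffer="rbkrygbygt" (len 10), cursors c1@4 c2@7, authorship ....11.22.
After op 5 (move_right): buffer="rbkrygbygt" (len 10), cursors c1@5 c2@8, authorship ....11.22.
After op 6 (move_right): buffer="rbkrygbygt" (len 10), cursors c1@6 c2@9, authorship ....11.22.

Answer: 6 9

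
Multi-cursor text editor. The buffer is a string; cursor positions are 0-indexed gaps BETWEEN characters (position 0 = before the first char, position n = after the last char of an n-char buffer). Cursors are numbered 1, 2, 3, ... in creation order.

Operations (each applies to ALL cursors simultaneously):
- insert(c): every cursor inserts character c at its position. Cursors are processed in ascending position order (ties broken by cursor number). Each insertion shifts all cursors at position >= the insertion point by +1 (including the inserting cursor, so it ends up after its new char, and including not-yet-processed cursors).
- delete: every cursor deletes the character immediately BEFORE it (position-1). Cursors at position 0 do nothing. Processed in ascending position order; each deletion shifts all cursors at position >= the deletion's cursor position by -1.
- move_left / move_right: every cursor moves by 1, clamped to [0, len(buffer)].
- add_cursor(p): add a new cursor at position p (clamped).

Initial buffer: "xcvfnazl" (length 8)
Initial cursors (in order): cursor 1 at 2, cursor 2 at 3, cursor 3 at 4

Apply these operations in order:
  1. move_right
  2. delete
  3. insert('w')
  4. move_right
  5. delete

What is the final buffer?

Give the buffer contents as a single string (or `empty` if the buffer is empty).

Answer: xcwzl

Derivation:
After op 1 (move_right): buffer="xcvfnazl" (len 8), cursors c1@3 c2@4 c3@5, authorship ........
After op 2 (delete): buffer="xcazl" (len 5), cursors c1@2 c2@2 c3@2, authorship .....
After op 3 (insert('w')): buffer="xcwwwazl" (len 8), cursors c1@5 c2@5 c3@5, authorship ..123...
After op 4 (move_right): buffer="xcwwwazl" (len 8), cursors c1@6 c2@6 c3@6, authorship ..123...
After op 5 (delete): buffer="xcwzl" (len 5), cursors c1@3 c2@3 c3@3, authorship ..1..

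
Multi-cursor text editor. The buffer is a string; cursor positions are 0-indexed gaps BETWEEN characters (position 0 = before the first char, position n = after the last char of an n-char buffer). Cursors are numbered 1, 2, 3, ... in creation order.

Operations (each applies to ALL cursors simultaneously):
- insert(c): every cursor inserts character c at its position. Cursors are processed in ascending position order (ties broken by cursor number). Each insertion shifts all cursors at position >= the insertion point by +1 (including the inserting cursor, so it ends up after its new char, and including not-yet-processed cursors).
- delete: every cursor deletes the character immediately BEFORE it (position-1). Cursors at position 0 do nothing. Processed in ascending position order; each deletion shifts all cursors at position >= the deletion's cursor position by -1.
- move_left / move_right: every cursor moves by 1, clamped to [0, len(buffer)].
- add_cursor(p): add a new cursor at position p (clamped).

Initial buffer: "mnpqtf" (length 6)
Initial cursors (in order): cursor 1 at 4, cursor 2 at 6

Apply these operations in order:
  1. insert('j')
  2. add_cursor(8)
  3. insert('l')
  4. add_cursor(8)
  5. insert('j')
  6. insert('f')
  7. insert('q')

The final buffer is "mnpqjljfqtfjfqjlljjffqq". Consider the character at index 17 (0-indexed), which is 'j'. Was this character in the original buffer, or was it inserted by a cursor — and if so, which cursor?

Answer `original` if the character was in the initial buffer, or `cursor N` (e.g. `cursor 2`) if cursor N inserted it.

Answer: cursor 2

Derivation:
After op 1 (insert('j')): buffer="mnpqjtfj" (len 8), cursors c1@5 c2@8, authorship ....1..2
After op 2 (add_cursor(8)): buffer="mnpqjtfj" (len 8), cursors c1@5 c2@8 c3@8, authorship ....1..2
After op 3 (insert('l')): buffer="mnpqjltfjll" (len 11), cursors c1@6 c2@11 c3@11, authorship ....11..223
After op 4 (add_cursor(8)): buffer="mnpqjltfjll" (len 11), cursors c1@6 c4@8 c2@11 c3@11, authorship ....11..223
After op 5 (insert('j')): buffer="mnpqjljtfjjlljj" (len 15), cursors c1@7 c4@10 c2@15 c3@15, authorship ....111..422323
After op 6 (insert('f')): buffer="mnpqjljftfjfjlljjff" (len 19), cursors c1@8 c4@12 c2@19 c3@19, authorship ....1111..442232323
After op 7 (insert('q')): buffer="mnpqjljfqtfjfqjlljjffqq" (len 23), cursors c1@9 c4@14 c2@23 c3@23, authorship ....11111..444223232323
Authorship (.=original, N=cursor N): . . . . 1 1 1 1 1 . . 4 4 4 2 2 3 2 3 2 3 2 3
Index 17: author = 2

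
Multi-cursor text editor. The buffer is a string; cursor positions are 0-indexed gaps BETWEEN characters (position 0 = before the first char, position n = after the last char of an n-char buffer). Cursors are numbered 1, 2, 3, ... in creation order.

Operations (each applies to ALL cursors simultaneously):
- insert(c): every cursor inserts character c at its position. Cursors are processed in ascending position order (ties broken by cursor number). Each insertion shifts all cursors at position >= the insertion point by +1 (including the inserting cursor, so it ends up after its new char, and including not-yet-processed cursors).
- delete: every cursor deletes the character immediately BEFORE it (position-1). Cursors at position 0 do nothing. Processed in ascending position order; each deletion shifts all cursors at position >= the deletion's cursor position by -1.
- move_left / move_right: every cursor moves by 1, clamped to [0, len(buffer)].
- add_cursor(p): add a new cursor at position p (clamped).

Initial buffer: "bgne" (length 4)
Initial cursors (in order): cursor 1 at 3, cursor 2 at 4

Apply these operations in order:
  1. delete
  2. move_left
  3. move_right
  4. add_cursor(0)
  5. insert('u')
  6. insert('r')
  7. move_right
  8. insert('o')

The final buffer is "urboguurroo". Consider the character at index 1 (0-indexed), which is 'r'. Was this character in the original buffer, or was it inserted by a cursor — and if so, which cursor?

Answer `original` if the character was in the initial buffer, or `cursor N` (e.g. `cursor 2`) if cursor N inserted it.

After op 1 (delete): buffer="bg" (len 2), cursors c1@2 c2@2, authorship ..
After op 2 (move_left): buffer="bg" (len 2), cursors c1@1 c2@1, authorship ..
After op 3 (move_right): buffer="bg" (len 2), cursors c1@2 c2@2, authorship ..
After op 4 (add_cursor(0)): buffer="bg" (len 2), cursors c3@0 c1@2 c2@2, authorship ..
After op 5 (insert('u')): buffer="ubguu" (len 5), cursors c3@1 c1@5 c2@5, authorship 3..12
After op 6 (insert('r')): buffer="urbguurr" (len 8), cursors c3@2 c1@8 c2@8, authorship 33..1212
After op 7 (move_right): buffer="urbguurr" (len 8), cursors c3@3 c1@8 c2@8, authorship 33..1212
After op 8 (insert('o')): buffer="urboguurroo" (len 11), cursors c3@4 c1@11 c2@11, authorship 33.3.121212
Authorship (.=original, N=cursor N): 3 3 . 3 . 1 2 1 2 1 2
Index 1: author = 3

Answer: cursor 3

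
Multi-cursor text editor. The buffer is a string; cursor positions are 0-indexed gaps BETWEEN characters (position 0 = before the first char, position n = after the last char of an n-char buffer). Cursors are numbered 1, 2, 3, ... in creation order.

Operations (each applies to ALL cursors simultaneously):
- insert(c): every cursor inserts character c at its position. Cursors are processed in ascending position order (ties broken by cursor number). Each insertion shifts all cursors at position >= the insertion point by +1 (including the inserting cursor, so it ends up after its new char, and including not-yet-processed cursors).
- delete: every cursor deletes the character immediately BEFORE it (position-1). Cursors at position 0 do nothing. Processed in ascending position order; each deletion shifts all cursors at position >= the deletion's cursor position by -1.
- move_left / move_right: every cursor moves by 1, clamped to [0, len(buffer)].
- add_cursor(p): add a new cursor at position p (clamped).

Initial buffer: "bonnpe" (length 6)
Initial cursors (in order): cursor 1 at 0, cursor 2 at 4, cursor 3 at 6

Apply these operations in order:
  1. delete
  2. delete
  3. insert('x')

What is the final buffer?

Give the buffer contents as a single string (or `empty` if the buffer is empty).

After op 1 (delete): buffer="bonp" (len 4), cursors c1@0 c2@3 c3@4, authorship ....
After op 2 (delete): buffer="bo" (len 2), cursors c1@0 c2@2 c3@2, authorship ..
After op 3 (insert('x')): buffer="xboxx" (len 5), cursors c1@1 c2@5 c3@5, authorship 1..23

Answer: xboxx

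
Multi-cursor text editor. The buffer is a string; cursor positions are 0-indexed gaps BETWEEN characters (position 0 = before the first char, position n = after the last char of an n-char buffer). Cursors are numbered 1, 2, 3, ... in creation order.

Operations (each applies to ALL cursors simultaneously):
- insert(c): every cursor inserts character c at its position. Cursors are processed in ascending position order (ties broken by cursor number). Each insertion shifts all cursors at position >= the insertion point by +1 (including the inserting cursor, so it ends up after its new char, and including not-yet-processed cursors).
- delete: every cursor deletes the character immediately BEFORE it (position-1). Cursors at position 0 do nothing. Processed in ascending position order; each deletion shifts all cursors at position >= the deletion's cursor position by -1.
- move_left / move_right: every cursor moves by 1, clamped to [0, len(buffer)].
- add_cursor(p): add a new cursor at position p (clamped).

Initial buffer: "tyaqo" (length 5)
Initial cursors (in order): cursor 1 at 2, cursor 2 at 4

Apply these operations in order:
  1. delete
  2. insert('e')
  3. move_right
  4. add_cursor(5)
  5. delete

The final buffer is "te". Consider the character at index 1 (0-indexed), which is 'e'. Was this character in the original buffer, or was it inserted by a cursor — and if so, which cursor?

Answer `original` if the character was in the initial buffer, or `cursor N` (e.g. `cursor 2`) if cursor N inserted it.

Answer: cursor 1

Derivation:
After op 1 (delete): buffer="tao" (len 3), cursors c1@1 c2@2, authorship ...
After op 2 (insert('e')): buffer="teaeo" (len 5), cursors c1@2 c2@4, authorship .1.2.
After op 3 (move_right): buffer="teaeo" (len 5), cursors c1@3 c2@5, authorship .1.2.
After op 4 (add_cursor(5)): buffer="teaeo" (len 5), cursors c1@3 c2@5 c3@5, authorship .1.2.
After op 5 (delete): buffer="te" (len 2), cursors c1@2 c2@2 c3@2, authorship .1
Authorship (.=original, N=cursor N): . 1
Index 1: author = 1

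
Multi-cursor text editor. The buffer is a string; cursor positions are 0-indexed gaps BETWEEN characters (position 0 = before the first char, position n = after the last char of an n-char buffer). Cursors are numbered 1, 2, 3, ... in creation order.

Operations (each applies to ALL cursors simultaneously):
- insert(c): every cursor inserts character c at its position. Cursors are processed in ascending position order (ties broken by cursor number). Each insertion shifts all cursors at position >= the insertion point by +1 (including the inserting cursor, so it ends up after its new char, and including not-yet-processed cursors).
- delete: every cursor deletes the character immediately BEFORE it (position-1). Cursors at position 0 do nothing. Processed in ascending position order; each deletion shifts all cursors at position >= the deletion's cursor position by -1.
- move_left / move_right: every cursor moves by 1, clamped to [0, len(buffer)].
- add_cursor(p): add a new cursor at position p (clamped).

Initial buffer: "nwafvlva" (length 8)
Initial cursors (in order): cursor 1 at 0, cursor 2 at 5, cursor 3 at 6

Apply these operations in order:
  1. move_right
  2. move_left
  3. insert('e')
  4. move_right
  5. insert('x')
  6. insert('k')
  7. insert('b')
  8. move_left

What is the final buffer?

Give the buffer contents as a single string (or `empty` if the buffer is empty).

After op 1 (move_right): buffer="nwafvlva" (len 8), cursors c1@1 c2@6 c3@7, authorship ........
After op 2 (move_left): buffer="nwafvlva" (len 8), cursors c1@0 c2@5 c3@6, authorship ........
After op 3 (insert('e')): buffer="enwafveleva" (len 11), cursors c1@1 c2@7 c3@9, authorship 1.....2.3..
After op 4 (move_right): buffer="enwafveleva" (len 11), cursors c1@2 c2@8 c3@10, authorship 1.....2.3..
After op 5 (insert('x')): buffer="enxwafvelxevxa" (len 14), cursors c1@3 c2@10 c3@13, authorship 1.1....2.23.3.
After op 6 (insert('k')): buffer="enxkwafvelxkevxka" (len 17), cursors c1@4 c2@12 c3@16, authorship 1.11....2.223.33.
After op 7 (insert('b')): buffer="enxkbwafvelxkbevxkba" (len 20), cursors c1@5 c2@14 c3@19, authorship 1.111....2.2223.333.
After op 8 (move_left): buffer="enxkbwafvelxkbevxkba" (len 20), cursors c1@4 c2@13 c3@18, authorship 1.111....2.2223.333.

Answer: enxkbwafvelxkbevxkba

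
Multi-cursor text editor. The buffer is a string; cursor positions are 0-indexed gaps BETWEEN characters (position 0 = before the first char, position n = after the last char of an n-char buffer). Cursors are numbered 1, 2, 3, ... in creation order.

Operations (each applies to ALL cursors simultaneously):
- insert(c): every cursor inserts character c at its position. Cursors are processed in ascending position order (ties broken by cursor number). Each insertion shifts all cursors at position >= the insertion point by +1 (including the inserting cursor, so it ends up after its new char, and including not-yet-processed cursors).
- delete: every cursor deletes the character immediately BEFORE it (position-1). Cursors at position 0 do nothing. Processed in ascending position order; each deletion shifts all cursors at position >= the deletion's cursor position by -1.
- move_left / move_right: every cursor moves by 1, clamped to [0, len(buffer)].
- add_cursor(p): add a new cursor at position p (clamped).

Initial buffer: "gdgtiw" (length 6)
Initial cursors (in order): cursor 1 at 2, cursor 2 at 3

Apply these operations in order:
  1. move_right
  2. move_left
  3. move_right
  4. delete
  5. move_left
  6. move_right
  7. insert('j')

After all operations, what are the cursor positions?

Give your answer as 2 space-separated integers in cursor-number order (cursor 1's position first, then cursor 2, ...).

After op 1 (move_right): buffer="gdgtiw" (len 6), cursors c1@3 c2@4, authorship ......
After op 2 (move_left): buffer="gdgtiw" (len 6), cursors c1@2 c2@3, authorship ......
After op 3 (move_right): buffer="gdgtiw" (len 6), cursors c1@3 c2@4, authorship ......
After op 4 (delete): buffer="gdiw" (len 4), cursors c1@2 c2@2, authorship ....
After op 5 (move_left): buffer="gdiw" (len 4), cursors c1@1 c2@1, authorship ....
After op 6 (move_right): buffer="gdiw" (len 4), cursors c1@2 c2@2, authorship ....
After op 7 (insert('j')): buffer="gdjjiw" (len 6), cursors c1@4 c2@4, authorship ..12..

Answer: 4 4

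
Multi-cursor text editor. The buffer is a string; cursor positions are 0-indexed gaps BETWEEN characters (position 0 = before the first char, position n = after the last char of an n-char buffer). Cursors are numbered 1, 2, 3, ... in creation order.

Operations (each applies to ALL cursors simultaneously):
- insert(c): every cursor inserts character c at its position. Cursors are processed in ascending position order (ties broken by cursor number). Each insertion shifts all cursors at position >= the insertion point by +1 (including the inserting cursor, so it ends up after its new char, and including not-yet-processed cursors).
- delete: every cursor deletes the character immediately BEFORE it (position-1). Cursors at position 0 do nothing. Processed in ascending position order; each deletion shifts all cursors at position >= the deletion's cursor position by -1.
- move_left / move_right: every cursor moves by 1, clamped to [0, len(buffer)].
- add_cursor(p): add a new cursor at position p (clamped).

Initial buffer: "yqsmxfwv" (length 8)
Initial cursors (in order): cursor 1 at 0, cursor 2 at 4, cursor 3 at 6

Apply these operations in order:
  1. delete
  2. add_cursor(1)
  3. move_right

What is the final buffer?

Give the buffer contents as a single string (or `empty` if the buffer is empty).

Answer: yqsxwv

Derivation:
After op 1 (delete): buffer="yqsxwv" (len 6), cursors c1@0 c2@3 c3@4, authorship ......
After op 2 (add_cursor(1)): buffer="yqsxwv" (len 6), cursors c1@0 c4@1 c2@3 c3@4, authorship ......
After op 3 (move_right): buffer="yqsxwv" (len 6), cursors c1@1 c4@2 c2@4 c3@5, authorship ......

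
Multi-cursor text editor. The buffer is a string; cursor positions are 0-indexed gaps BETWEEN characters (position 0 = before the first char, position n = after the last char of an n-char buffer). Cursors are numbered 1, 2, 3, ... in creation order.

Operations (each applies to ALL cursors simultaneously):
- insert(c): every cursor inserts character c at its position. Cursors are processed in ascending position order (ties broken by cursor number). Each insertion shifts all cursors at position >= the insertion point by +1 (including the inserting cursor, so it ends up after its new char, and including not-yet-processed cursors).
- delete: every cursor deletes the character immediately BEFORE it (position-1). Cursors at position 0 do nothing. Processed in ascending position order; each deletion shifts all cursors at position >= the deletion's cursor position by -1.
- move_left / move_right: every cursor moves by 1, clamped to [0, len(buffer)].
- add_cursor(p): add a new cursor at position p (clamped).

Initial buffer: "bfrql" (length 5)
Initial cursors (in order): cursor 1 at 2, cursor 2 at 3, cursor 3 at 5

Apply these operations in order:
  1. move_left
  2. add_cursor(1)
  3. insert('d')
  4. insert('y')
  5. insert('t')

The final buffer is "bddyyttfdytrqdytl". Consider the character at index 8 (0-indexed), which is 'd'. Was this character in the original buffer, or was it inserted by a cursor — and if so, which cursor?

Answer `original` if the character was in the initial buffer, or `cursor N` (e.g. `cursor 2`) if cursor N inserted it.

After op 1 (move_left): buffer="bfrql" (len 5), cursors c1@1 c2@2 c3@4, authorship .....
After op 2 (add_cursor(1)): buffer="bfrql" (len 5), cursors c1@1 c4@1 c2@2 c3@4, authorship .....
After op 3 (insert('d')): buffer="bddfdrqdl" (len 9), cursors c1@3 c4@3 c2@5 c3@8, authorship .14.2..3.
After op 4 (insert('y')): buffer="bddyyfdyrqdyl" (len 13), cursors c1@5 c4@5 c2@8 c3@12, authorship .1414.22..33.
After op 5 (insert('t')): buffer="bddyyttfdytrqdytl" (len 17), cursors c1@7 c4@7 c2@11 c3@16, authorship .141414.222..333.
Authorship (.=original, N=cursor N): . 1 4 1 4 1 4 . 2 2 2 . . 3 3 3 .
Index 8: author = 2

Answer: cursor 2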